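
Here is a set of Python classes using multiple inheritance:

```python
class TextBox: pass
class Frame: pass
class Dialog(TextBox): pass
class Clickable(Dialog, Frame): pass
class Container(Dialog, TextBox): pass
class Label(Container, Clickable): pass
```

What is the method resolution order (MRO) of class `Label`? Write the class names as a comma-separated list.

L[Label] = Label + merge(L[Container], L[Clickable], [Container Clickable])
  take Container:  [Container Dialog TextBox object] + [Clickable Dialog TextBox Frame object] + [Container Clickable]
  take Clickable:  [Dialog TextBox object] + [Clickable Dialog TextBox Frame object] + [Clickable]
  take Dialog:  [Dialog TextBox object] + [Dialog TextBox Frame object]
  take TextBox:  [TextBox object] + [TextBox Frame object]
  take Frame:  [object] + [Frame object]
  take object:  [object] + [object]

Label, Container, Clickable, Dialog, TextBox, Frame, object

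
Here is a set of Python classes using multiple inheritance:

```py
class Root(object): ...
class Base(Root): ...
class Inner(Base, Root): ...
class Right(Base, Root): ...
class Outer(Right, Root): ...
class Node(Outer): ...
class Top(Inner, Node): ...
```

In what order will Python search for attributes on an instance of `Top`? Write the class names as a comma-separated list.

Top, Inner, Node, Outer, Right, Base, Root, object

L[Top] = Top + merge(L[Inner], L[Node], [Inner Node])
  take Inner:  [Inner Base Root object] + [Node Outer Right Base Root object] + [Inner Node]
  take Node:  [Base Root object] + [Node Outer Right Base Root object] + [Node]
  take Outer:  [Base Root object] + [Outer Right Base Root object]
  take Right:  [Base Root object] + [Right Base Root object]
  take Base:  [Base Root object] + [Base Root object]
  take Root:  [Root object] + [Root object]
  take object:  [object] + [object]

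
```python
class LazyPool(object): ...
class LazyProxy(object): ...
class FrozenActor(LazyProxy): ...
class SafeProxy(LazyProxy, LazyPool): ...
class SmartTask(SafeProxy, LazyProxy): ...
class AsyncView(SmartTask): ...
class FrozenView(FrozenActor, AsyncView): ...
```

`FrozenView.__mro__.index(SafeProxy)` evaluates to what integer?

4

L[FrozenView] = FrozenView + merge(L[FrozenActor], L[AsyncView], [FrozenActor AsyncView])
  take FrozenActor:  [FrozenActor LazyProxy object] + [AsyncView SmartTask SafeProxy LazyProxy LazyPool object] + [FrozenActor AsyncView]
  take AsyncView:  [LazyProxy object] + [AsyncView SmartTask SafeProxy LazyProxy LazyPool object] + [AsyncView]
  take SmartTask:  [LazyProxy object] + [SmartTask SafeProxy LazyProxy LazyPool object]
  take SafeProxy:  [LazyProxy object] + [SafeProxy LazyProxy LazyPool object]
  take LazyProxy:  [LazyProxy object] + [LazyProxy LazyPool object]
  take LazyPool:  [object] + [LazyPool object]
  take object:  [object] + [object]
MRO: FrozenView FrozenActor AsyncView SmartTask SafeProxy LazyProxy LazyPool object
SafeProxy sits at index 4.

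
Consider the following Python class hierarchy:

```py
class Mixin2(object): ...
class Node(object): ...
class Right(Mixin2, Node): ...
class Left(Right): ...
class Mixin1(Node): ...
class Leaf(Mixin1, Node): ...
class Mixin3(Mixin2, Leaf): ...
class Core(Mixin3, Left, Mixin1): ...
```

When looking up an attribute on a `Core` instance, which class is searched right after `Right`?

L[Core] = Core + merge(L[Mixin3], L[Left], L[Mixin1], [Mixin3 Left Mixin1])
  take Mixin3:  [Mixin3 Mixin2 Leaf Mixin1 Node object] + [Left Right Mixin2 Node object] + [Mixin1 Node object] + [Mixin3 Left Mixin1]
  take Left:  [Mixin2 Leaf Mixin1 Node object] + [Left Right Mixin2 Node object] + [Mixin1 Node object] + [Left Mixin1]
  take Right:  [Mixin2 Leaf Mixin1 Node object] + [Right Mixin2 Node object] + [Mixin1 Node object] + [Mixin1]
  take Mixin2:  [Mixin2 Leaf Mixin1 Node object] + [Mixin2 Node object] + [Mixin1 Node object] + [Mixin1]
  take Leaf:  [Leaf Mixin1 Node object] + [Node object] + [Mixin1 Node object] + [Mixin1]
  take Mixin1:  [Mixin1 Node object] + [Node object] + [Mixin1 Node object] + [Mixin1]
  take Node:  [Node object] + [Node object] + [Node object]
  take object:  [object] + [object] + [object]
MRO: Core Mixin3 Left Right Mixin2 Leaf Mixin1 Node object
Right is at position 3; next is Mixin2.

Mixin2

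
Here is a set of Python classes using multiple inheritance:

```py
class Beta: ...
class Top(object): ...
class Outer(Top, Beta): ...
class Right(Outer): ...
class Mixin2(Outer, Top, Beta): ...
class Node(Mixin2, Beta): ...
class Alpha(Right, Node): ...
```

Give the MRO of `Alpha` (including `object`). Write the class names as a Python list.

[Alpha, Right, Node, Mixin2, Outer, Top, Beta, object]

L[Alpha] = Alpha + merge(L[Right], L[Node], [Right Node])
  take Right:  [Right Outer Top Beta object] + [Node Mixin2 Outer Top Beta object] + [Right Node]
  take Node:  [Outer Top Beta object] + [Node Mixin2 Outer Top Beta object] + [Node]
  take Mixin2:  [Outer Top Beta object] + [Mixin2 Outer Top Beta object]
  take Outer:  [Outer Top Beta object] + [Outer Top Beta object]
  take Top:  [Top Beta object] + [Top Beta object]
  take Beta:  [Beta object] + [Beta object]
  take object:  [object] + [object]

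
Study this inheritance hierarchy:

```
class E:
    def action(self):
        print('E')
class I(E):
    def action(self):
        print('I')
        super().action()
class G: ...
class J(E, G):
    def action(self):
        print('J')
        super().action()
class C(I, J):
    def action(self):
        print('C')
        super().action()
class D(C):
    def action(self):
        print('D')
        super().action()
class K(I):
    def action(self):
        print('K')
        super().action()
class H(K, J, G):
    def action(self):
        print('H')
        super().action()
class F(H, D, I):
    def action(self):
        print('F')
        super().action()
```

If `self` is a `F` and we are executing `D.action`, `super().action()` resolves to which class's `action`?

L[F] = F + merge(L[H], L[D], L[I], [H D I])
  take H:  [H K I J E G object] + [D C I J E G object] + [I E object] + [H D I]
  take K:  [K I J E G object] + [D C I J E G object] + [I E object] + [D I]
  take D:  [I J E G object] + [D C I J E G object] + [I E object] + [D I]
  take C:  [I J E G object] + [C I J E G object] + [I E object] + [I]
  take I:  [I J E G object] + [I J E G object] + [I E object] + [I]
  take J:  [J E G object] + [J E G object] + [E object]
  take E:  [E G object] + [E G object] + [E object]
  take G:  [G object] + [G object] + [object]
  take object:  [object] + [object] + [object]
MRO: F H K D C I J E G object
super() in D.action on a F instance goes to the class after D in F's MRO: C.

C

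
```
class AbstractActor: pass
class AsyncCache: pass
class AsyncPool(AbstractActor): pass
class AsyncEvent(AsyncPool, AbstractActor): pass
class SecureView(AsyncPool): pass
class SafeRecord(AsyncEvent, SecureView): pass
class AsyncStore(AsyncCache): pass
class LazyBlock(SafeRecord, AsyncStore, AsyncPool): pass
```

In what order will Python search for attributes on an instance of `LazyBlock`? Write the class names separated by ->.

LazyBlock -> SafeRecord -> AsyncEvent -> SecureView -> AsyncStore -> AsyncPool -> AbstractActor -> AsyncCache -> object

L[LazyBlock] = LazyBlock + merge(L[SafeRecord], L[AsyncStore], L[AsyncPool], [SafeRecord AsyncStore AsyncPool])
  take SafeRecord:  [SafeRecord AsyncEvent SecureView AsyncPool AbstractActor object] + [AsyncStore AsyncCache object] + [AsyncPool AbstractActor object] + [SafeRecord AsyncStore AsyncPool]
  take AsyncEvent:  [AsyncEvent SecureView AsyncPool AbstractActor object] + [AsyncStore AsyncCache object] + [AsyncPool AbstractActor object] + [AsyncStore AsyncPool]
  take SecureView:  [SecureView AsyncPool AbstractActor object] + [AsyncStore AsyncCache object] + [AsyncPool AbstractActor object] + [AsyncStore AsyncPool]
  take AsyncStore:  [AsyncPool AbstractActor object] + [AsyncStore AsyncCache object] + [AsyncPool AbstractActor object] + [AsyncStore AsyncPool]
  take AsyncPool:  [AsyncPool AbstractActor object] + [AsyncCache object] + [AsyncPool AbstractActor object] + [AsyncPool]
  take AbstractActor:  [AbstractActor object] + [AsyncCache object] + [AbstractActor object]
  take AsyncCache:  [object] + [AsyncCache object] + [object]
  take object:  [object] + [object] + [object]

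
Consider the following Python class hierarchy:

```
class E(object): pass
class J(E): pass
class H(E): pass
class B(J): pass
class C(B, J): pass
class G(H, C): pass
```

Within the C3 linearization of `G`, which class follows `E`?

L[G] = G + merge(L[H], L[C], [H C])
  take H:  [H E object] + [C B J E object] + [H C]
  take C:  [E object] + [C B J E object] + [C]
  take B:  [E object] + [B J E object]
  take J:  [E object] + [J E object]
  take E:  [E object] + [E object]
  take object:  [object] + [object]
MRO: G H C B J E object
E is at position 5; next is object.

object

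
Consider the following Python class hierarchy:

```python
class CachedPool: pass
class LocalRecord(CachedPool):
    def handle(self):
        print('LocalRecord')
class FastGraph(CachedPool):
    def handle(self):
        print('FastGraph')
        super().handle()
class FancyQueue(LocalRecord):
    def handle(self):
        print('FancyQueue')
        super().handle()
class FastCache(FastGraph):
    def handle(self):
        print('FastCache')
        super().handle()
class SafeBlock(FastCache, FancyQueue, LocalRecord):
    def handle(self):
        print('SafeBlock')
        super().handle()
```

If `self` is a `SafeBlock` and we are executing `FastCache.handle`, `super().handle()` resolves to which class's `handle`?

FastGraph

L[SafeBlock] = SafeBlock + merge(L[FastCache], L[FancyQueue], L[LocalRecord], [FastCache FancyQueue LocalRecord])
  take FastCache:  [FastCache FastGraph CachedPool object] + [FancyQueue LocalRecord CachedPool object] + [LocalRecord CachedPool object] + [FastCache FancyQueue LocalRecord]
  take FastGraph:  [FastGraph CachedPool object] + [FancyQueue LocalRecord CachedPool object] + [LocalRecord CachedPool object] + [FancyQueue LocalRecord]
  take FancyQueue:  [CachedPool object] + [FancyQueue LocalRecord CachedPool object] + [LocalRecord CachedPool object] + [FancyQueue LocalRecord]
  take LocalRecord:  [CachedPool object] + [LocalRecord CachedPool object] + [LocalRecord CachedPool object] + [LocalRecord]
  take CachedPool:  [CachedPool object] + [CachedPool object] + [CachedPool object]
  take object:  [object] + [object] + [object]
MRO: SafeBlock FastCache FastGraph FancyQueue LocalRecord CachedPool object
super() in FastCache.handle on a SafeBlock instance goes to the class after FastCache in SafeBlock's MRO: FastGraph.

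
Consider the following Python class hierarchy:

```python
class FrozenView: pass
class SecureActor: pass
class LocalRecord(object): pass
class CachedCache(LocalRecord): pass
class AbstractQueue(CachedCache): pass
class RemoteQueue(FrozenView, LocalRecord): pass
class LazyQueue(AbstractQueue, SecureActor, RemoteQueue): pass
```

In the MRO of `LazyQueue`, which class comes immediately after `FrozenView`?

LocalRecord

L[LazyQueue] = LazyQueue + merge(L[AbstractQueue], L[SecureActor], L[RemoteQueue], [AbstractQueue SecureActor RemoteQueue])
  take AbstractQueue:  [AbstractQueue CachedCache LocalRecord object] + [SecureActor object] + [RemoteQueue FrozenView LocalRecord object] + [AbstractQueue SecureActor RemoteQueue]
  take CachedCache:  [CachedCache LocalRecord object] + [SecureActor object] + [RemoteQueue FrozenView LocalRecord object] + [SecureActor RemoteQueue]
  take SecureActor:  [LocalRecord object] + [SecureActor object] + [RemoteQueue FrozenView LocalRecord object] + [SecureActor RemoteQueue]
  take RemoteQueue:  [LocalRecord object] + [object] + [RemoteQueue FrozenView LocalRecord object] + [RemoteQueue]
  take FrozenView:  [LocalRecord object] + [object] + [FrozenView LocalRecord object]
  take LocalRecord:  [LocalRecord object] + [object] + [LocalRecord object]
  take object:  [object] + [object] + [object]
MRO: LazyQueue AbstractQueue CachedCache SecureActor RemoteQueue FrozenView LocalRecord object
FrozenView is at position 5; next is LocalRecord.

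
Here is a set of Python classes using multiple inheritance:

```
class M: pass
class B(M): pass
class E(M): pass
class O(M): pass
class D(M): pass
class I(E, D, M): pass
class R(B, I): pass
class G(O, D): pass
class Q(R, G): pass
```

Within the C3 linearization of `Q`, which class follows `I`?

E

L[Q] = Q + merge(L[R], L[G], [R G])
  take R:  [R B I E D M object] + [G O D M object] + [R G]
  take B:  [B I E D M object] + [G O D M object] + [G]
  take I:  [I E D M object] + [G O D M object] + [G]
  take E:  [E D M object] + [G O D M object] + [G]
  take G:  [D M object] + [G O D M object] + [G]
  take O:  [D M object] + [O D M object]
  take D:  [D M object] + [D M object]
  take M:  [M object] + [M object]
  take object:  [object] + [object]
MRO: Q R B I E G O D M object
I is at position 3; next is E.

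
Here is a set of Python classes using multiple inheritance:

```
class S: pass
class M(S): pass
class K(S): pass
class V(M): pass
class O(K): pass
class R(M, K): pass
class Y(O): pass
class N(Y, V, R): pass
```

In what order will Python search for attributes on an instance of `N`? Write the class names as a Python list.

L[N] = N + merge(L[Y], L[V], L[R], [Y V R])
  take Y:  [Y O K S object] + [V M S object] + [R M K S object] + [Y V R]
  take O:  [O K S object] + [V M S object] + [R M K S object] + [V R]
  take V:  [K S object] + [V M S object] + [R M K S object] + [V R]
  take R:  [K S object] + [M S object] + [R M K S object] + [R]
  take M:  [K S object] + [M S object] + [M K S object]
  take K:  [K S object] + [S object] + [K S object]
  take S:  [S object] + [S object] + [S object]
  take object:  [object] + [object] + [object]

[N, Y, O, V, R, M, K, S, object]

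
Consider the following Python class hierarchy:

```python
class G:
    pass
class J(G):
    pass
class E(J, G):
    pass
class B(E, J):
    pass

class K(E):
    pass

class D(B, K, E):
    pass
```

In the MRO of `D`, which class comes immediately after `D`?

B

L[D] = D + merge(L[B], L[K], L[E], [B K E])
  take B:  [B E J G object] + [K E J G object] + [E J G object] + [B K E]
  take K:  [E J G object] + [K E J G object] + [E J G object] + [K E]
  take E:  [E J G object] + [E J G object] + [E J G object] + [E]
  take J:  [J G object] + [J G object] + [J G object]
  take G:  [G object] + [G object] + [G object]
  take object:  [object] + [object] + [object]
MRO: D B K E J G object
D is at position 0; next is B.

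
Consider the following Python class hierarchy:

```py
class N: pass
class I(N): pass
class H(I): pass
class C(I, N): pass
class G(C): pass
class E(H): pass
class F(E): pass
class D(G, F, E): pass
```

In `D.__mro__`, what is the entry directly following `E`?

L[D] = D + merge(L[G], L[F], L[E], [G F E])
  take G:  [G C I N object] + [F E H I N object] + [E H I N object] + [G F E]
  take C:  [C I N object] + [F E H I N object] + [E H I N object] + [F E]
  take F:  [I N object] + [F E H I N object] + [E H I N object] + [F E]
  take E:  [I N object] + [E H I N object] + [E H I N object] + [E]
  take H:  [I N object] + [H I N object] + [H I N object]
  take I:  [I N object] + [I N object] + [I N object]
  take N:  [N object] + [N object] + [N object]
  take object:  [object] + [object] + [object]
MRO: D G C F E H I N object
E is at position 4; next is H.

H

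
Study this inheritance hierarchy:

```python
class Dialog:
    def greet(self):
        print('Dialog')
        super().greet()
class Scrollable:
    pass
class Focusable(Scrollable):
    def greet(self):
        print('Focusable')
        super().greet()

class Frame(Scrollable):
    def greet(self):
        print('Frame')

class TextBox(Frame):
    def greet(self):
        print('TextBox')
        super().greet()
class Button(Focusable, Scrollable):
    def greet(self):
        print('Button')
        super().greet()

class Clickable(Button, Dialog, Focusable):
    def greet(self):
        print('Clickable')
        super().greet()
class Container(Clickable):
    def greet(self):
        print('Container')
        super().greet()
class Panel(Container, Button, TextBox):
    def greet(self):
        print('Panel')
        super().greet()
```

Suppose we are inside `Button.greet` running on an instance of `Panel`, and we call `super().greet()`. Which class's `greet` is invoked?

Dialog

L[Panel] = Panel + merge(L[Container], L[Button], L[TextBox], [Container Button TextBox])
  take Container:  [Container Clickable Button Dialog Focusable Scrollable object] + [Button Focusable Scrollable object] + [TextBox Frame Scrollable object] + [Container Button TextBox]
  take Clickable:  [Clickable Button Dialog Focusable Scrollable object] + [Button Focusable Scrollable object] + [TextBox Frame Scrollable object] + [Button TextBox]
  take Button:  [Button Dialog Focusable Scrollable object] + [Button Focusable Scrollable object] + [TextBox Frame Scrollable object] + [Button TextBox]
  take Dialog:  [Dialog Focusable Scrollable object] + [Focusable Scrollable object] + [TextBox Frame Scrollable object] + [TextBox]
  take Focusable:  [Focusable Scrollable object] + [Focusable Scrollable object] + [TextBox Frame Scrollable object] + [TextBox]
  take TextBox:  [Scrollable object] + [Scrollable object] + [TextBox Frame Scrollable object] + [TextBox]
  take Frame:  [Scrollable object] + [Scrollable object] + [Frame Scrollable object]
  take Scrollable:  [Scrollable object] + [Scrollable object] + [Scrollable object]
  take object:  [object] + [object] + [object]
MRO: Panel Container Clickable Button Dialog Focusable TextBox Frame Scrollable object
super() in Button.greet on a Panel instance goes to the class after Button in Panel's MRO: Dialog.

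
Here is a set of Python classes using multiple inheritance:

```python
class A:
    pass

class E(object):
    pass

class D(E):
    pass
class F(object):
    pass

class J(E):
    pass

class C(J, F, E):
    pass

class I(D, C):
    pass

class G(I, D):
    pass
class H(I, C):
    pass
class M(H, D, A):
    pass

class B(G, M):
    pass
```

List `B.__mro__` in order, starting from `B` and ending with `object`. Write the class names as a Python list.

L[B] = B + merge(L[G], L[M], [G M])
  take G:  [G I D C J F E object] + [M H I D C J F E A object] + [G M]
  take M:  [I D C J F E object] + [M H I D C J F E A object] + [M]
  take H:  [I D C J F E object] + [H I D C J F E A object]
  take I:  [I D C J F E object] + [I D C J F E A object]
  take D:  [D C J F E object] + [D C J F E A object]
  take C:  [C J F E object] + [C J F E A object]
  take J:  [J F E object] + [J F E A object]
  take F:  [F E object] + [F E A object]
  take E:  [E object] + [E A object]
  take A:  [object] + [A object]
  take object:  [object] + [object]

[B, G, M, H, I, D, C, J, F, E, A, object]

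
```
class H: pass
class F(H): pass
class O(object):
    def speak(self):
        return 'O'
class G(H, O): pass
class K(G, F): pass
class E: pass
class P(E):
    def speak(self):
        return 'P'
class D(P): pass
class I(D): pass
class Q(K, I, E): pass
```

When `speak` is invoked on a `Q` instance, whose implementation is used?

O

L[Q] = Q + merge(L[K], L[I], L[E], [K I E])
  take K:  [K G F H O object] + [I D P E object] + [E object] + [K I E]
  take G:  [G F H O object] + [I D P E object] + [E object] + [I E]
  take F:  [F H O object] + [I D P E object] + [E object] + [I E]
  take H:  [H O object] + [I D P E object] + [E object] + [I E]
  take O:  [O object] + [I D P E object] + [E object] + [I E]
  take I:  [object] + [I D P E object] + [E object] + [I E]
  take D:  [object] + [D P E object] + [E object] + [E]
  take P:  [object] + [P E object] + [E object] + [E]
  take E:  [object] + [E object] + [E object] + [E]
  take object:  [object] + [object] + [object]
MRO: Q K G F H O I D P E object
speak is defined in: O, P. First along the MRO is O.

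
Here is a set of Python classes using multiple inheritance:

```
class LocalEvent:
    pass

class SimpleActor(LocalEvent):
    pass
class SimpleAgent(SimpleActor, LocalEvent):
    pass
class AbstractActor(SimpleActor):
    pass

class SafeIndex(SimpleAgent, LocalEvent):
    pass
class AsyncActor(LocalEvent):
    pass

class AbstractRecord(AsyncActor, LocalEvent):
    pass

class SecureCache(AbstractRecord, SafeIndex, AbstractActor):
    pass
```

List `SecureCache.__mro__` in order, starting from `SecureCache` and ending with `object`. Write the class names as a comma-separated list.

SecureCache, AbstractRecord, AsyncActor, SafeIndex, SimpleAgent, AbstractActor, SimpleActor, LocalEvent, object

L[SecureCache] = SecureCache + merge(L[AbstractRecord], L[SafeIndex], L[AbstractActor], [AbstractRecord SafeIndex AbstractActor])
  take AbstractRecord:  [AbstractRecord AsyncActor LocalEvent object] + [SafeIndex SimpleAgent SimpleActor LocalEvent object] + [AbstractActor SimpleActor LocalEvent object] + [AbstractRecord SafeIndex AbstractActor]
  take AsyncActor:  [AsyncActor LocalEvent object] + [SafeIndex SimpleAgent SimpleActor LocalEvent object] + [AbstractActor SimpleActor LocalEvent object] + [SafeIndex AbstractActor]
  take SafeIndex:  [LocalEvent object] + [SafeIndex SimpleAgent SimpleActor LocalEvent object] + [AbstractActor SimpleActor LocalEvent object] + [SafeIndex AbstractActor]
  take SimpleAgent:  [LocalEvent object] + [SimpleAgent SimpleActor LocalEvent object] + [AbstractActor SimpleActor LocalEvent object] + [AbstractActor]
  take AbstractActor:  [LocalEvent object] + [SimpleActor LocalEvent object] + [AbstractActor SimpleActor LocalEvent object] + [AbstractActor]
  take SimpleActor:  [LocalEvent object] + [SimpleActor LocalEvent object] + [SimpleActor LocalEvent object]
  take LocalEvent:  [LocalEvent object] + [LocalEvent object] + [LocalEvent object]
  take object:  [object] + [object] + [object]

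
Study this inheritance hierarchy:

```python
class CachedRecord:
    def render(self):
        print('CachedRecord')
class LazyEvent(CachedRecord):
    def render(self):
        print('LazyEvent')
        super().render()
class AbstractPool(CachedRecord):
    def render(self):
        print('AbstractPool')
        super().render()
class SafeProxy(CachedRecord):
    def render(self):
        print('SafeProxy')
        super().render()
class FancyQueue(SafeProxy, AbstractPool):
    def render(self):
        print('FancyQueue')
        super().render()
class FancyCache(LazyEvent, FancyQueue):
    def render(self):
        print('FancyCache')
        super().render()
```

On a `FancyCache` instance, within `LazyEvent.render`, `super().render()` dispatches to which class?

L[FancyCache] = FancyCache + merge(L[LazyEvent], L[FancyQueue], [LazyEvent FancyQueue])
  take LazyEvent:  [LazyEvent CachedRecord object] + [FancyQueue SafeProxy AbstractPool CachedRecord object] + [LazyEvent FancyQueue]
  take FancyQueue:  [CachedRecord object] + [FancyQueue SafeProxy AbstractPool CachedRecord object] + [FancyQueue]
  take SafeProxy:  [CachedRecord object] + [SafeProxy AbstractPool CachedRecord object]
  take AbstractPool:  [CachedRecord object] + [AbstractPool CachedRecord object]
  take CachedRecord:  [CachedRecord object] + [CachedRecord object]
  take object:  [object] + [object]
MRO: FancyCache LazyEvent FancyQueue SafeProxy AbstractPool CachedRecord object
super() in LazyEvent.render on a FancyCache instance goes to the class after LazyEvent in FancyCache's MRO: FancyQueue.

FancyQueue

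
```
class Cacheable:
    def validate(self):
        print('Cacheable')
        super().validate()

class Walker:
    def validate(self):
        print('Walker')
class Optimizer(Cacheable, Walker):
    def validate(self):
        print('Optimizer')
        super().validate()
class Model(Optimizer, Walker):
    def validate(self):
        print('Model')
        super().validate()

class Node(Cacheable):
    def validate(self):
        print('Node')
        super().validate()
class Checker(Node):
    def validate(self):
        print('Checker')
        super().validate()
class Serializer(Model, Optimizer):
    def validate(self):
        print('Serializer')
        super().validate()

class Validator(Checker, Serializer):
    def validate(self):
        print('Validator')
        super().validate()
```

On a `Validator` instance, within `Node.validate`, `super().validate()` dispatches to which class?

L[Validator] = Validator + merge(L[Checker], L[Serializer], [Checker Serializer])
  take Checker:  [Checker Node Cacheable object] + [Serializer Model Optimizer Cacheable Walker object] + [Checker Serializer]
  take Node:  [Node Cacheable object] + [Serializer Model Optimizer Cacheable Walker object] + [Serializer]
  take Serializer:  [Cacheable object] + [Serializer Model Optimizer Cacheable Walker object] + [Serializer]
  take Model:  [Cacheable object] + [Model Optimizer Cacheable Walker object]
  take Optimizer:  [Cacheable object] + [Optimizer Cacheable Walker object]
  take Cacheable:  [Cacheable object] + [Cacheable Walker object]
  take Walker:  [object] + [Walker object]
  take object:  [object] + [object]
MRO: Validator Checker Node Serializer Model Optimizer Cacheable Walker object
super() in Node.validate on a Validator instance goes to the class after Node in Validator's MRO: Serializer.

Serializer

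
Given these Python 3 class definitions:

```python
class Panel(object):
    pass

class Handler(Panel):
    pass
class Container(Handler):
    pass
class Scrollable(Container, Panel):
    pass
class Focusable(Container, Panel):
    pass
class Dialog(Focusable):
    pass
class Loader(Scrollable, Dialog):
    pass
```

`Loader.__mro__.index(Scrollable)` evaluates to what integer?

1

L[Loader] = Loader + merge(L[Scrollable], L[Dialog], [Scrollable Dialog])
  take Scrollable:  [Scrollable Container Handler Panel object] + [Dialog Focusable Container Handler Panel object] + [Scrollable Dialog]
  take Dialog:  [Container Handler Panel object] + [Dialog Focusable Container Handler Panel object] + [Dialog]
  take Focusable:  [Container Handler Panel object] + [Focusable Container Handler Panel object]
  take Container:  [Container Handler Panel object] + [Container Handler Panel object]
  take Handler:  [Handler Panel object] + [Handler Panel object]
  take Panel:  [Panel object] + [Panel object]
  take object:  [object] + [object]
MRO: Loader Scrollable Dialog Focusable Container Handler Panel object
Scrollable sits at index 1.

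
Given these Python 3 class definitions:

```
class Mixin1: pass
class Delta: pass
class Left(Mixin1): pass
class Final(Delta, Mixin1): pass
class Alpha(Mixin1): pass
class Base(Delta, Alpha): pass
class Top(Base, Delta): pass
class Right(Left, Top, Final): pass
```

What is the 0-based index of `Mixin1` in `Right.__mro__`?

L[Right] = Right + merge(L[Left], L[Top], L[Final], [Left Top Final])
  take Left:  [Left Mixin1 object] + [Top Base Delta Alpha Mixin1 object] + [Final Delta Mixin1 object] + [Left Top Final]
  take Top:  [Mixin1 object] + [Top Base Delta Alpha Mixin1 object] + [Final Delta Mixin1 object] + [Top Final]
  take Base:  [Mixin1 object] + [Base Delta Alpha Mixin1 object] + [Final Delta Mixin1 object] + [Final]
  take Final:  [Mixin1 object] + [Delta Alpha Mixin1 object] + [Final Delta Mixin1 object] + [Final]
  take Delta:  [Mixin1 object] + [Delta Alpha Mixin1 object] + [Delta Mixin1 object]
  take Alpha:  [Mixin1 object] + [Alpha Mixin1 object] + [Mixin1 object]
  take Mixin1:  [Mixin1 object] + [Mixin1 object] + [Mixin1 object]
  take object:  [object] + [object] + [object]
MRO: Right Left Top Base Final Delta Alpha Mixin1 object
Mixin1 sits at index 7.

7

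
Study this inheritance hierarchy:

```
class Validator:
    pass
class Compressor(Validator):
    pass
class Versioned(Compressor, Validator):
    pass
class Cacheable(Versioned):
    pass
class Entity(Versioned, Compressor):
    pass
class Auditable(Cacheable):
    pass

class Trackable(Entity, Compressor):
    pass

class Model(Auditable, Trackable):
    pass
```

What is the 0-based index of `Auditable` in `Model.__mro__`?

1

L[Model] = Model + merge(L[Auditable], L[Trackable], [Auditable Trackable])
  take Auditable:  [Auditable Cacheable Versioned Compressor Validator object] + [Trackable Entity Versioned Compressor Validator object] + [Auditable Trackable]
  take Cacheable:  [Cacheable Versioned Compressor Validator object] + [Trackable Entity Versioned Compressor Validator object] + [Trackable]
  take Trackable:  [Versioned Compressor Validator object] + [Trackable Entity Versioned Compressor Validator object] + [Trackable]
  take Entity:  [Versioned Compressor Validator object] + [Entity Versioned Compressor Validator object]
  take Versioned:  [Versioned Compressor Validator object] + [Versioned Compressor Validator object]
  take Compressor:  [Compressor Validator object] + [Compressor Validator object]
  take Validator:  [Validator object] + [Validator object]
  take object:  [object] + [object]
MRO: Model Auditable Cacheable Trackable Entity Versioned Compressor Validator object
Auditable sits at index 1.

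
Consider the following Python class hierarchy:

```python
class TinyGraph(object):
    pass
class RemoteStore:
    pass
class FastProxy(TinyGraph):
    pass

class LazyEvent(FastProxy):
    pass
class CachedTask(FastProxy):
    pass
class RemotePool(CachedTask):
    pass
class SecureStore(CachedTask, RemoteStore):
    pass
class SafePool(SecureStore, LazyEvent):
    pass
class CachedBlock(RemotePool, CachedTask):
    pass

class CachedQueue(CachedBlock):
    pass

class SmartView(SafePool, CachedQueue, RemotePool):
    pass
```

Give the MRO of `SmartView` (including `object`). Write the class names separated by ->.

SmartView -> SafePool -> SecureStore -> CachedQueue -> CachedBlock -> RemotePool -> CachedTask -> LazyEvent -> FastProxy -> TinyGraph -> RemoteStore -> object

L[SmartView] = SmartView + merge(L[SafePool], L[CachedQueue], L[RemotePool], [SafePool CachedQueue RemotePool])
  take SafePool:  [SafePool SecureStore CachedTask LazyEvent FastProxy TinyGraph RemoteStore object] + [CachedQueue CachedBlock RemotePool CachedTask FastProxy TinyGraph object] + [RemotePool CachedTask FastProxy TinyGraph object] + [SafePool CachedQueue RemotePool]
  take SecureStore:  [SecureStore CachedTask LazyEvent FastProxy TinyGraph RemoteStore object] + [CachedQueue CachedBlock RemotePool CachedTask FastProxy TinyGraph object] + [RemotePool CachedTask FastProxy TinyGraph object] + [CachedQueue RemotePool]
  take CachedQueue:  [CachedTask LazyEvent FastProxy TinyGraph RemoteStore object] + [CachedQueue CachedBlock RemotePool CachedTask FastProxy TinyGraph object] + [RemotePool CachedTask FastProxy TinyGraph object] + [CachedQueue RemotePool]
  take CachedBlock:  [CachedTask LazyEvent FastProxy TinyGraph RemoteStore object] + [CachedBlock RemotePool CachedTask FastProxy TinyGraph object] + [RemotePool CachedTask FastProxy TinyGraph object] + [RemotePool]
  take RemotePool:  [CachedTask LazyEvent FastProxy TinyGraph RemoteStore object] + [RemotePool CachedTask FastProxy TinyGraph object] + [RemotePool CachedTask FastProxy TinyGraph object] + [RemotePool]
  take CachedTask:  [CachedTask LazyEvent FastProxy TinyGraph RemoteStore object] + [CachedTask FastProxy TinyGraph object] + [CachedTask FastProxy TinyGraph object]
  take LazyEvent:  [LazyEvent FastProxy TinyGraph RemoteStore object] + [FastProxy TinyGraph object] + [FastProxy TinyGraph object]
  take FastProxy:  [FastProxy TinyGraph RemoteStore object] + [FastProxy TinyGraph object] + [FastProxy TinyGraph object]
  take TinyGraph:  [TinyGraph RemoteStore object] + [TinyGraph object] + [TinyGraph object]
  take RemoteStore:  [RemoteStore object] + [object] + [object]
  take object:  [object] + [object] + [object]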